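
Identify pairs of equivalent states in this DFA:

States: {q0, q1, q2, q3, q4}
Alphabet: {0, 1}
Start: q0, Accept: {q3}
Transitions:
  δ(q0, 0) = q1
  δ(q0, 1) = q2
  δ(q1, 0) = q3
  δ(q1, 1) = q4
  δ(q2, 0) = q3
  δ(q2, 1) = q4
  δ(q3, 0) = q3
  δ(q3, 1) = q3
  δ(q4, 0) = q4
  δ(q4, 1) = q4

Using the table-filling algorithm:
Round 0 – mark pairs where exactly one state is accepting: (q0,q3), (q1,q3), (q2,q3), (q3,q4)
Round 1 – newly marked: (q0,q1) [on 0: q1 vs q3, already marked]; (q0,q2) [on 0: q1 vs q3, already marked]; (q1,q4) [on 0: q3 vs q4, already marked]; (q2,q4) [on 0: q3 vs q4, already marked]
Round 2 – newly marked: (q0,q4) [on 0: q1 vs q4, already marked]
No further pairs can be marked.
(q1, q2) unmarked: δ(q1,0)=q3, δ(q2,0)=q3; δ(q1,1)=q4, δ(q2,1)=q4 → equivalent
Equivalent pairs: (q1, q2)

Final answer: Equivalent pairs: (q1, q2)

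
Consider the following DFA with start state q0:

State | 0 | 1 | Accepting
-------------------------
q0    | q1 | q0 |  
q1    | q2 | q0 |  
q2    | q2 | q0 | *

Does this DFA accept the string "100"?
Start in q0.
Read '1': q0 → q0
Read '0': q0 → q1
Read '0': q1 → q2
Final state q2 is accepting, so the string is accepted.

Final answer: Yes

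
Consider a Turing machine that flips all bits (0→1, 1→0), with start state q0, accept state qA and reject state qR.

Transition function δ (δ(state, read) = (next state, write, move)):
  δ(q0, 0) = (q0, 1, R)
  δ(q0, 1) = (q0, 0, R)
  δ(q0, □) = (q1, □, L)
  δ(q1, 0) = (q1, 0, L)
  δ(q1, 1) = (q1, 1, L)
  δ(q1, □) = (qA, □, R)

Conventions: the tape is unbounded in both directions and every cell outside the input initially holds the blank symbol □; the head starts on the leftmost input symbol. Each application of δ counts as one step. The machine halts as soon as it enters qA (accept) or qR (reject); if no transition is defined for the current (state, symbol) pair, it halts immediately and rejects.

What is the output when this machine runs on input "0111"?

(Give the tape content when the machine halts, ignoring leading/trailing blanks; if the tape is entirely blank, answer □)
Step 0: [q0]0111 (head at position 0)
Step 1: δ(q0, 0) = (q0, 1, R)  ⊢  1[q0]111 (head at position 1)
Step 2: δ(q0, 1) = (q0, 0, R)  ⊢  10[q0]11 (head at position 2)
Step 3: δ(q0, 1) = (q0, 0, R)  ⊢  100[q0]1 (head at position 3)
Step 4: δ(q0, 1) = (q0, 0, R)  ⊢  1000[q0]□ (head at position 4)
Step 5: δ(q0, □) = (q1, □, L)  ⊢  100[q1]0□ (head at position 3)
Step 6: δ(q1, 0) = (q1, 0, L)  ⊢  10[q1]00□ (head at position 2)
Step 7: δ(q1, 0) = (q1, 0, L)  ⊢  1[q1]000□ (head at position 1)
Step 8: δ(q1, 0) = (q1, 0, L)  ⊢  [q1]1000□ (head at position 0)
Step 9: δ(q1, 1) = (q1, 1, L)  ⊢  [q1]□1000□ (head at position -1)
Step 10: δ(q1, □) = (qA, □, R)  ⊢  □[qA]1000□ (head at position 0)
The machine is in qA, so it halts and accepts.
Tape content when halted (ignoring surrounding blanks): 1000

Final answer: Output: 1000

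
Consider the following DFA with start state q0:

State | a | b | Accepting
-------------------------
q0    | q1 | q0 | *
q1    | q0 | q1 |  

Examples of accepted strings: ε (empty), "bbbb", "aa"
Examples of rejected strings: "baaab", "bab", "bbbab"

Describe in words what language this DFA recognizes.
strings over {a,b} with an even number of a's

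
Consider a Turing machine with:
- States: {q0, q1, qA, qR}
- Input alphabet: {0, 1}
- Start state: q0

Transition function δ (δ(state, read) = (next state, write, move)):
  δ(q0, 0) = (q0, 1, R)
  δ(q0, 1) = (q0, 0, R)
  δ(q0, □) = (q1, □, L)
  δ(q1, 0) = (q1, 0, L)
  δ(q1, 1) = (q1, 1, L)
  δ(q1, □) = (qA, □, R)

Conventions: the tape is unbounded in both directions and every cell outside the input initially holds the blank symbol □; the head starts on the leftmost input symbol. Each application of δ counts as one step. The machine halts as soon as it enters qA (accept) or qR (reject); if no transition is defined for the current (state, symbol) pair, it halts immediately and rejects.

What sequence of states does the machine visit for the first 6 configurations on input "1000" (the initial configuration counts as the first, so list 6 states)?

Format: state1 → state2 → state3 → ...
Step 0: [q0]1000 (head at position 0)
Step 1: δ(q0, 1) = (q0, 0, R)  ⊢  0[q0]000 (head at position 1)
Step 2: δ(q0, 0) = (q0, 1, R)  ⊢  01[q0]00 (head at position 2)
Step 3: δ(q0, 0) = (q0, 1, R)  ⊢  011[q0]0 (head at position 3)
Step 4: δ(q0, 0) = (q0, 1, R)  ⊢  0111[q0]□ (head at position 4)
Step 5: δ(q0, □) = (q1, □, L)  ⊢  011[q1]1□ (head at position 3)
Reading off the states of these 6 configurations: q0 → q0 → q0 → q0 → q0 → q1

Final answer: q0 → q0 → q0 → q0 → q0 → q1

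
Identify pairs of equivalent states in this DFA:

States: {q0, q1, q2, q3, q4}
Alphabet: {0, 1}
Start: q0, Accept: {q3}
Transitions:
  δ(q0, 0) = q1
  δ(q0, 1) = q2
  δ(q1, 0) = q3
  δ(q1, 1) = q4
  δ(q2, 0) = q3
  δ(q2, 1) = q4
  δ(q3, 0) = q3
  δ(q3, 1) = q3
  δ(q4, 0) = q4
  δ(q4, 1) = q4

Using the table-filling algorithm:
Round 0 – mark pairs where exactly one state is accepting: (q0,q3), (q1,q3), (q2,q3), (q3,q4)
Round 1 – newly marked: (q0,q1) [on 0: q1 vs q3, already marked]; (q0,q2) [on 0: q1 vs q3, already marked]; (q1,q4) [on 0: q3 vs q4, already marked]; (q2,q4) [on 0: q3 vs q4, already marked]
Round 2 – newly marked: (q0,q4) [on 0: q1 vs q4, already marked]
No further pairs can be marked.
(q1, q2) unmarked: δ(q1,0)=q3, δ(q2,0)=q3; δ(q1,1)=q4, δ(q2,1)=q4 → equivalent
Equivalent pairs: (q1, q2)

Final answer: Equivalent pairs: (q1, q2)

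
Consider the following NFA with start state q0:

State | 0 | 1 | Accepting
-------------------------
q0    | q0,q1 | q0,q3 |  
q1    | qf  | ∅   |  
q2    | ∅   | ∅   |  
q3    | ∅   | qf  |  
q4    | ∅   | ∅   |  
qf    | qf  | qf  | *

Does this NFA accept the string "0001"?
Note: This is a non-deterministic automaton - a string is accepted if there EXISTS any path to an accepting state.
Track the set of states the NFA could be in: start {q0}
Read '0': {q0} → {q0, q1}
Read '0': {q0, q1} → {q0, q1, qf}
Read '0': {q0, q1, qf} → {q0, q1, qf}
Read '1': {q0, q1, qf} → {q0, q3, qf}
Final set {q0, q3, qf} contains accepting state(s) {qf} → accepted.

Final answer: Yes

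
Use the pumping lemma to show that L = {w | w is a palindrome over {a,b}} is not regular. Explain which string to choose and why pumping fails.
Language: L = {w | w is a palindrome over {a,b}} (strings that read the same forwards and backwards)
Step 1: Assume for contradiction that L is regular, with pumping length p.
Step 2: Choose s = a^p b a^p. Then s ∈ L (it reads the same forwards and backwards) and |s| ≥ p.
Step 3: Consider any decomposition s = xyz with |xy| ≤ p and |y| > 0. Since |xy| ≤ p and the first p symbols of s are all a's, y = a^k for some k with 1 ≤ k ≤ p.
Step 4: Pumping up (i = 2): xy²z = a^(p+k) b a^p. Its reverse is a^p b a^(p+k) ≠ a^(p+k) b a^p (the single b is no longer in the middle), so xy²z is not a palindrome and xy²z ∉ L.
This contradicts the pumping lemma, so L is not regular.

Final answer: Choose s = a^p b a^p. Since |xy| ≤ p, y = a^k with k ≥ 1. Then xy²z = a^(p+k) b a^p is not a palindrome, so ∉ L.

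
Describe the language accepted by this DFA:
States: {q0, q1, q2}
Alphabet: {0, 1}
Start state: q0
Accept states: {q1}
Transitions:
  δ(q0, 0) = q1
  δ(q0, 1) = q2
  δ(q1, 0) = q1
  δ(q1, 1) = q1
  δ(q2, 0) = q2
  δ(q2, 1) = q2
Analyzing the DFA structure:
Start state: q0
Accept states: {q1}
Interpreting what each state remembers (checking against the transitions):
  q0: nothing has been read yet
  q1: the first symbol was 0
  q2: the first symbol was 1 (trap state)
  δ(q0, 0): in q0 (nothing has been read yet), after reading 0 we have: the first symbol was 0 → q1
  δ(q0, 1): in q0 (nothing has been read yet), after reading 1 we have: the first symbol was 1 (trap state) → q2
  δ(q1, 0): in q1 (the first symbol was 0), after reading 0 we have: the first symbol was 0 → q1
  δ(q1, 1): in q1 (the first symbol was 0), after reading 1 we have: the first symbol was 0 → q1
  δ(q2, 0): in q2 (the first symbol was 1 (trap state)), after reading 0 we have: the first symbol was 1 (trap state) → q2
  δ(q2, 1): in q2 (the first symbol was 1 (trap state)), after reading 1 we have: the first symbol was 1 (trap state) → q2
A string is accepted iff it ends in {q1}, i.e. the first symbol was 0.
Language: All binary strings starting with 0

Final answer: All binary strings starting with 0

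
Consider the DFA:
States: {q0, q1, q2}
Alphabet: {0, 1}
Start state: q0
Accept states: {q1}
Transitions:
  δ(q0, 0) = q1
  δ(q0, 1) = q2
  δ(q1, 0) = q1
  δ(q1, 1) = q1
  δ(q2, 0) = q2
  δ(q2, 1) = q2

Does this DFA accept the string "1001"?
Processing string "1001":
  q0 --1--> q2
  q2 --0--> q2
  q2 --0--> q2
  q2 --1--> q2
Final state: q2
Accept states: {q1}
q2 is not an accept state, so the string is rejected.

Final answer: No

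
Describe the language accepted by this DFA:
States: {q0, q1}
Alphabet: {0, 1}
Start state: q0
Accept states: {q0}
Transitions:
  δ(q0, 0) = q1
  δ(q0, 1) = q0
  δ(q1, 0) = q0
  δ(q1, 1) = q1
Analyzing the DFA structure:
Start state: q0
Accept states: {q0}
Interpreting what each state remembers (checking against the transitions):
  q0: an even number of 0s has been read so far
  q1: an odd number of 0s has been read so far
  δ(q0, 0): in q0 (an even number of 0s has been read so far), after reading 0 we have: an odd number of 0s has been read so far → q1
  δ(q0, 1): in q0 (an even number of 0s has been read so far), after reading 1 we have: an even number of 0s has been read so far → q0
  δ(q1, 0): in q1 (an odd number of 0s has been read so far), after reading 0 we have: an even number of 0s has been read so far → q0
  δ(q1, 1): in q1 (an odd number of 0s has been read so far), after reading 1 we have: an odd number of 0s has been read so far → q1
A string is accepted iff it ends in {q0}, i.e. an even number of 0s has been read so far.
Language: All binary strings with an even number of 0s

Final answer: All binary strings with an even number of 0s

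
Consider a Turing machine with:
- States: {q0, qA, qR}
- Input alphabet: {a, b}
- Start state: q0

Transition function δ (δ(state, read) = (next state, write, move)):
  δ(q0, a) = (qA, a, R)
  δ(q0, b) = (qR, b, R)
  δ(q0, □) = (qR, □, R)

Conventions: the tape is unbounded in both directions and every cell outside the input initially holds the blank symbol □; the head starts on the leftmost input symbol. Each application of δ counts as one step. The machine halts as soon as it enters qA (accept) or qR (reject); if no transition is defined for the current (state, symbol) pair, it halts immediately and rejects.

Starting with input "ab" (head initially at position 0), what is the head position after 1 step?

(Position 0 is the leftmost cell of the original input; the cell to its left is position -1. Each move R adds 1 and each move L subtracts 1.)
Step 0: [q0]ab (head at position 0)
Step 1: δ(q0, a) = (qA, a, R)  ⊢  a[qA]b (head at position 1)
Head position after 1 step: 1

Final answer: Position 1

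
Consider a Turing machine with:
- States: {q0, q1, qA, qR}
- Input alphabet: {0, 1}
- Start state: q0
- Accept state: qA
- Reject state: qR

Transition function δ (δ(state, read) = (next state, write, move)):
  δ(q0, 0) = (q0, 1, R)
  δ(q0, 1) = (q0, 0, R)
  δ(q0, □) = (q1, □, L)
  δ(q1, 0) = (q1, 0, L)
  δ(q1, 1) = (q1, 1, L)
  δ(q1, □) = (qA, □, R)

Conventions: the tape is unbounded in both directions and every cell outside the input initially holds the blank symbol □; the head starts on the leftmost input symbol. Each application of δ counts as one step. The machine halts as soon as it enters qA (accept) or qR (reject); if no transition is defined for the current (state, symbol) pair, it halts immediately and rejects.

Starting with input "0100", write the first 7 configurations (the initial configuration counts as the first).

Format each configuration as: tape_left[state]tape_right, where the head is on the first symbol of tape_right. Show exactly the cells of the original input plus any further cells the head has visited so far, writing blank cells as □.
Step 0: [q0]0100 (head at position 0)
Step 1: δ(q0, 0) = (q0, 1, R)  ⊢  1[q0]100 (head at position 1)
Step 2: δ(q0, 1) = (q0, 0, R)  ⊢  10[q0]00 (head at position 2)
Step 3: δ(q0, 0) = (q0, 1, R)  ⊢  101[q0]0 (head at position 3)
Step 4: δ(q0, 0) = (q0, 1, R)  ⊢  1011[q0]□ (head at position 4)
Step 5: δ(q0, □) = (q1, □, L)  ⊢  101[q1]1□ (head at position 3)
Step 6: δ(q1, 1) = (q1, 1, L)  ⊢  10[q1]11□ (head at position 2)

Final answer: [q0]0100 ⊢ 1[q0]100 ⊢ 10[q0]00 ⊢ 101[q0]0 ⊢ 1011[q0]□ ⊢ 101[q1]1□ ⊢ 10[q1]11□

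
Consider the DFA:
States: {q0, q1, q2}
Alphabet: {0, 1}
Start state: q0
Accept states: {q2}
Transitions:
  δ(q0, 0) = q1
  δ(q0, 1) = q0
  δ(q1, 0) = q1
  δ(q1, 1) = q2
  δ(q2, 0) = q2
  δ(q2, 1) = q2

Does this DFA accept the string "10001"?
Processing string "10001":
  q0 --1--> q0
  q0 --0--> q1
  q1 --0--> q1
  q1 --0--> q1
  q1 --1--> q2
Final state: q2
Accept states: {q2}
q2 is an accept state, so the string is accepted.

Final answer: Yes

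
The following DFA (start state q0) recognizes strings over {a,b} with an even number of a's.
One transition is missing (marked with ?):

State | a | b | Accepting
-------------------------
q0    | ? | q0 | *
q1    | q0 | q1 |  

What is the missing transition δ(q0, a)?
q1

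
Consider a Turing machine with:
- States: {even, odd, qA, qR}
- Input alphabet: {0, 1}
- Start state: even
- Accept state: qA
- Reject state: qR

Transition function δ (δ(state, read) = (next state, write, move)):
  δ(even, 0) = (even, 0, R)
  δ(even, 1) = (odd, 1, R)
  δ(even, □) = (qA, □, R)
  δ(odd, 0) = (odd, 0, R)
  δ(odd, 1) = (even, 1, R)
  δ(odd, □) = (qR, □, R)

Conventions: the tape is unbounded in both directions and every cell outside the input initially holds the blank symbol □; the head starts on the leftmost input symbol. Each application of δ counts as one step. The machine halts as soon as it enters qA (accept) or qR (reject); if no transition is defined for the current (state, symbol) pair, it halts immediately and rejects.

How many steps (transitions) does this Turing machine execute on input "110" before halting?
Step 0: [even]110 (head at position 0)
Step 1: δ(even, 1) = (odd, 1, R)  ⊢  1[odd]10 (head at position 1)
Step 2: δ(odd, 1) = (even, 1, R)  ⊢  11[even]0 (head at position 2)
Step 3: δ(even, 0) = (even, 0, R)  ⊢  110[even]□ (head at position 3)
Step 4: δ(even, □) = (qA, □, R)  ⊢  110□[qA]□ (head at position 4)
The machine is in qA, so it halts and accepts.
Number of transitions executed: 4.

Final answer: 4 steps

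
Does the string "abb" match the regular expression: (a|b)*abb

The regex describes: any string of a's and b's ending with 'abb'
Yes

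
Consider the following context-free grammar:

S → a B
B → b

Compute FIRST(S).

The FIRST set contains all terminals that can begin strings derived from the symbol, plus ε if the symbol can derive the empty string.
S has the single production S → a B, whose right-hand side begins with the terminal a. So FIRST(S) = {a}.

Final answer: {a}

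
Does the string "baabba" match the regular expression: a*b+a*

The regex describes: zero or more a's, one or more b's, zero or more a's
No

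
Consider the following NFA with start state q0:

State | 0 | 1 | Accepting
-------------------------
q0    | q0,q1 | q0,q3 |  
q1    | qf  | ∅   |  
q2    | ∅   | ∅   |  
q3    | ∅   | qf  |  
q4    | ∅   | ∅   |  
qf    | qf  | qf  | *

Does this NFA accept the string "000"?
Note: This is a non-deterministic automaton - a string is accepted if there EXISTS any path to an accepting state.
Track the set of states the NFA could be in: start {q0}
Read '0': {q0} → {q0, q1}
Read '0': {q0, q1} → {q0, q1, qf}
Read '0': {q0, q1, qf} → {q0, q1, qf}
Final set {q0, q1, qf} contains accepting state(s) {qf} → accepted.

Final answer: Yes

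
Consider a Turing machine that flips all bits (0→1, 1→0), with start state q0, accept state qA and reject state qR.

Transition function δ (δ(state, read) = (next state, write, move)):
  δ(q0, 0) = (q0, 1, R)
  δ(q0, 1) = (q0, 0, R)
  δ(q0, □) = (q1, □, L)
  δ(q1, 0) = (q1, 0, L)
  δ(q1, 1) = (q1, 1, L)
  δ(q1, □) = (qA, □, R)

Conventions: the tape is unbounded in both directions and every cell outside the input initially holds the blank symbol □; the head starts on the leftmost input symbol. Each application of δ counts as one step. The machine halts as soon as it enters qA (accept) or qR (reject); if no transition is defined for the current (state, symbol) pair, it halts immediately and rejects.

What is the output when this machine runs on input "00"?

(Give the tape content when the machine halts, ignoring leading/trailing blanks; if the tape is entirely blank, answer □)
Step 0: [q0]00 (head at position 0)
Step 1: δ(q0, 0) = (q0, 1, R)  ⊢  1[q0]0 (head at position 1)
Step 2: δ(q0, 0) = (q0, 1, R)  ⊢  11[q0]□ (head at position 2)
Step 3: δ(q0, □) = (q1, □, L)  ⊢  1[q1]1□ (head at position 1)
Step 4: δ(q1, 1) = (q1, 1, L)  ⊢  [q1]11□ (head at position 0)
Step 5: δ(q1, 1) = (q1, 1, L)  ⊢  [q1]□11□ (head at position -1)
Step 6: δ(q1, □) = (qA, □, R)  ⊢  □[qA]11□ (head at position 0)
The machine is in qA, so it halts and accepts.
Tape content when halted (ignoring surrounding blanks): 11

Final answer: Output: 11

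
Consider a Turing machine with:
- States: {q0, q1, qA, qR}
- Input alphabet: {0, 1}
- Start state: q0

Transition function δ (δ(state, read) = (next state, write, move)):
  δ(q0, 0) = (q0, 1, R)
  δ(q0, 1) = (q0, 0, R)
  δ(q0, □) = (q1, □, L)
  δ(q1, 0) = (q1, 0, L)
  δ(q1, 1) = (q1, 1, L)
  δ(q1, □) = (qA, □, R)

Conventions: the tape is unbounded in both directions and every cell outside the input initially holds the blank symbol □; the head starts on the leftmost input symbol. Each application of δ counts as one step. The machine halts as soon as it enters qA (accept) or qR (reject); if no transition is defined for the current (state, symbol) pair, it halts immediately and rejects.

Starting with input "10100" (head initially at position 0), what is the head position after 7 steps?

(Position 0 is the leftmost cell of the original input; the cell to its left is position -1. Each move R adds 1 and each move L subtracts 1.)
Step 0: [q0]10100 (head at position 0)
Step 1: δ(q0, 1) = (q0, 0, R)  ⊢  0[q0]0100 (head at position 1)
Step 2: δ(q0, 0) = (q0, 1, R)  ⊢  01[q0]100 (head at position 2)
Step 3: δ(q0, 1) = (q0, 0, R)  ⊢  010[q0]00 (head at position 3)
Step 4: δ(q0, 0) = (q0, 1, R)  ⊢  0101[q0]0 (head at position 4)
Step 5: δ(q0, 0) = (q0, 1, R)  ⊢  01011[q0]□ (head at position 5)
Step 6: δ(q0, □) = (q1, □, L)  ⊢  0101[q1]1□ (head at position 4)
Step 7: δ(q1, 1) = (q1, 1, L)  ⊢  010[q1]11□ (head at position 3)
Head position after 7 steps: 3

Final answer: Position 3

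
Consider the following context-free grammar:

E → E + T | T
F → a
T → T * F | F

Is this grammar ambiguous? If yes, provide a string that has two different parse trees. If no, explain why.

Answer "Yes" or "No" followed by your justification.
This is the standard stratified expression grammar: '+' is introduced only by the left-recursive rule E → E + T and '*' only by the left-recursive rule T → T * F, with F → a. For any string, the last '+' must be the one produced at the root E (everything after it is a T containing no '+'), and likewise within each T the last '*' is produced at its root. This fixes the parse tree uniquely (left-associative, '*' binding tighter than '+'), so every string has exactly one parse tree.

Final answer: No - the grammar is unambiguous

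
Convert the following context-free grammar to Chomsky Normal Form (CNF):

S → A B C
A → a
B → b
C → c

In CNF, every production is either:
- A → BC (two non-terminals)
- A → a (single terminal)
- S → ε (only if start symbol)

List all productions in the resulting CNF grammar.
The grammar has no ε-productions or unit productions to eliminate.
A → a is already in CNF (single terminal) – keep it.
B → b is already in CNF (single terminal) – keep it.
C → c is already in CNF (single terminal) – keep it.
S → A B C has 3 symbols on the right: break it into binary productions S → A X0, X0 → B C.
Resulting CNF grammar (5 productions): A → a; B → b; C → c; S → A X0; X0 → B C

Final answer: A → a; B → b; C → c; S → A X0; X0 → B C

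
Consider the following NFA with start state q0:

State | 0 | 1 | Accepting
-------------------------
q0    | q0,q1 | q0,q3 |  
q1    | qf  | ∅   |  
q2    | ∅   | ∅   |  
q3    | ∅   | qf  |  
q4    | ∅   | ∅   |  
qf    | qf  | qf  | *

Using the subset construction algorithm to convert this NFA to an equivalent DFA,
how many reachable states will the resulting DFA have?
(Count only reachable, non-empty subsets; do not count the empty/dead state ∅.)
Start subset: {q0}
{q0}: on 0 → {q0, q1}, on 1 → {q0, q3}
{q0, q1}: on 0 → {q0, q1, qf}, on 1 → {q0, q3}
{q0, q3}: on 0 → {q0, q1}, on 1 → {q0, q3, qf}
{q0, q1, qf}: on 0 → {q0, q1, qf}, on 1 → {q0, q3, qf}
{q0, q3, qf}: on 0 → {q0, q1, qf}, on 1 → {q0, q3, qf}
Reachable non-empty subsets: {q0}, {q0, q1}, {q0, q3}, {q0, q1, qf}, {q0, q3, qf} — 5 in total.

Final answer: 5 states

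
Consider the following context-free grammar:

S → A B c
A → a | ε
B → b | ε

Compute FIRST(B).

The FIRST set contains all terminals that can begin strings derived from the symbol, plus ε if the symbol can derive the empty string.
B → b contributes b; B → ε makes B nullable, contributing ε. FIRST(B) = {b, ε}.

Final answer: {b, ε}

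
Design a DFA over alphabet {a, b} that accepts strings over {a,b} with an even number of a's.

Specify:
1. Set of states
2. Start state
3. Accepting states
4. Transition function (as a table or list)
One valid DFA (any DFA recognizing the same language is acceptable):
States: {q0, q1}
Start: q0
Accepting: {q0}
Transitions (accepting states marked with *):
State | a | b | Accepting
-------------------------
q0    | q1 | q0 | *
q1    | q0 | q1 |  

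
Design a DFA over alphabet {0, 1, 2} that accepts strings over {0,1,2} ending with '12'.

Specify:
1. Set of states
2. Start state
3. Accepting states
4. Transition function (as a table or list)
One valid DFA (any DFA recognizing the same language is acceptable):
States: {q0, q1, q2}
Start: q0
Accepting: {q2}
Transitions (accepting states marked with *):
State | 0 | 1 | 2 | Accepting
-----------------------------
q0    | q0 | q1 | q0 |  
q1    | q0 | q1 | q2 |  
q2    | q0 | q1 | q0 | *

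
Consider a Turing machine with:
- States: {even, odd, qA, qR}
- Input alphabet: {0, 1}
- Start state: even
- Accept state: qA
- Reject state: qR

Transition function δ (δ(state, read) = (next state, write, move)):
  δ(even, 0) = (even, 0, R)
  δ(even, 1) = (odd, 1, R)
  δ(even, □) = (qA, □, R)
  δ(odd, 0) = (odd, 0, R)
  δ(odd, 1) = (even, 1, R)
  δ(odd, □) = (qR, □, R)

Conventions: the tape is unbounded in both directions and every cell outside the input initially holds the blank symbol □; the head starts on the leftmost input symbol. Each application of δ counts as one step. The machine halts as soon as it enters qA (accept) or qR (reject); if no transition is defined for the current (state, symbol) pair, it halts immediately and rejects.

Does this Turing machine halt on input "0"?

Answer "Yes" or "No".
Step 0: [even]0 (head at position 0)
Step 1: δ(even, 0) = (even, 0, R)  ⊢  0[even]□ (head at position 1)
Step 2: δ(even, □) = (qA, □, R)  ⊢  0□[qA]□ (head at position 2)
The machine is in qA, so it halts and accepts.
It halts after 2 steps.

Final answer: Yes - halts after 2 steps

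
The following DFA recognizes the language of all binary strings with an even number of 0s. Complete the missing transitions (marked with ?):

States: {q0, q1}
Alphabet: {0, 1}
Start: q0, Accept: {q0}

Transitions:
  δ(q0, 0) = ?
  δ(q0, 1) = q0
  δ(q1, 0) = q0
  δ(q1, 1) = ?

What each state remembers (consistent with the given transitions and accept states):
  q0: an even number of 0s has been read so far
  q1: an odd number of 0s has been read so far
Filling in the missing entries:
  δ(q0, 0): in q0 (an even number of 0s has been read so far), after reading 0 we have: an odd number of 0s has been read so far → q1
  δ(q1, 1): in q1 (an odd number of 0s has been read so far), after reading 1 we have: an odd number of 0s has been read so far → q1

Final answer: δ(q0, 0) = q1; δ(q1, 1) = q1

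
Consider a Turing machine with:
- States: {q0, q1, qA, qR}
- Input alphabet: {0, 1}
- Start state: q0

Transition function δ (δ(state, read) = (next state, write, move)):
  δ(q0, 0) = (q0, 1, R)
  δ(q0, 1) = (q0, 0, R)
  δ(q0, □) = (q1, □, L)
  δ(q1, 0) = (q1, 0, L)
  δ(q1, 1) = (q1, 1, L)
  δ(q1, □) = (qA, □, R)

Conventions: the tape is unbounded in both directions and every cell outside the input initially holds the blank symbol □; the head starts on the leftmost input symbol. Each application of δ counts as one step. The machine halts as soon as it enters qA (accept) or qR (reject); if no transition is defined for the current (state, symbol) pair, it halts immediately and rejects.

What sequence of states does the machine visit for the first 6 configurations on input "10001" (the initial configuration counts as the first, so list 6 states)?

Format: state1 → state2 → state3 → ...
Step 0: [q0]10001 (head at position 0)
Step 1: δ(q0, 1) = (q0, 0, R)  ⊢  0[q0]0001 (head at position 1)
Step 2: δ(q0, 0) = (q0, 1, R)  ⊢  01[q0]001 (head at position 2)
Step 3: δ(q0, 0) = (q0, 1, R)  ⊢  011[q0]01 (head at position 3)
Step 4: δ(q0, 0) = (q0, 1, R)  ⊢  0111[q0]1 (head at position 4)
Step 5: δ(q0, 1) = (q0, 0, R)  ⊢  01110[q0]□ (head at position 5)
Reading off the states of these 6 configurations: q0 → q0 → q0 → q0 → q0 → q0

Final answer: q0 → q0 → q0 → q0 → q0 → q0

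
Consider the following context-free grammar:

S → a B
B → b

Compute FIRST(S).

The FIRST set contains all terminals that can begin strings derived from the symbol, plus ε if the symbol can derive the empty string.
S has the single production S → a B, whose right-hand side begins with the terminal a. So FIRST(S) = {a}.

Final answer: {a}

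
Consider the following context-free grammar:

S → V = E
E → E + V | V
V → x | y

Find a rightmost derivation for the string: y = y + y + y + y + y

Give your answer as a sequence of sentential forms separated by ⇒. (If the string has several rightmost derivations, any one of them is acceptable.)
Start with S.
Step 1: the rightmost non-terminal is S; apply S → V = E:  V = E
Step 2: the rightmost non-terminal is E; apply E → E + V:  V = E + V
Step 3: the rightmost non-terminal is V; apply V → y:  V = E + y
Step 4: the rightmost non-terminal is E; apply E → E + V:  V = E + V + y
Step 5: the rightmost non-terminal is V; apply V → y:  V = E + y + y
Step 6: the rightmost non-terminal is E; apply E → E + V:  V = E + V + y + y
Step 7: the rightmost non-terminal is V; apply V → y:  V = E + y + y + y
Step 8: the rightmost non-terminal is E; apply E → E + V:  V = E + V + y + y + y
Step 9: the rightmost non-terminal is V; apply V → y:  V = E + y + y + y + y
Step 10: the rightmost non-terminal is E; apply E → V:  V = V + y + y + y + y
Step 11: the rightmost non-terminal is V; apply V → y:  V = y + y + y + y + y
Step 12: the rightmost non-terminal is V; apply V → y:  y = y + y + y + y + y

Final answer: S ⇒ V = E ⇒ V = E + V ⇒ V = E + y ⇒ V = E + V + y ⇒ V = E + y + y ⇒ V = E + V + y + y ⇒ V = E + y + y + y ⇒ V = E + V + y + y + y ⇒ V = E + y + y + y + y ⇒ V = V + y + y + y + y ⇒ V = y + y + y + y + y ⇒ y = y + y + y + y + y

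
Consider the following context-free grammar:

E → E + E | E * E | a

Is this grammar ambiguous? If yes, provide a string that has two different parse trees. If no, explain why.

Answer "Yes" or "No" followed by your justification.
Two different leftmost derivations of a + a * a:
  (1) E ⇒ E + E ⇒ a + E ⇒ a + E * E ⇒ a + a * E ⇒ a + a * a   (tree groups a + (a * a))
  (2) E ⇒ E * E ⇒ E + E * E ⇒ a + E * E ⇒ a + a * E ⇒ a + a * a   (tree groups (a + a) * a)
Two distinct leftmost derivations = two distinct parse trees, so the grammar is ambiguous.

Final answer: Yes - the string 'a + a * a' has two distinct leftmost derivations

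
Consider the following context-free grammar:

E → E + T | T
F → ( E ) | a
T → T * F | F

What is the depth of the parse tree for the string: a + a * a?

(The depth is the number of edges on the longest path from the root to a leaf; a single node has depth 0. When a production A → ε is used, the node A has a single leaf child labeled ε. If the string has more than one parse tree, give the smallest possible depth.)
The grammar is unambiguous; the parse tree of a + a * a is:
E → E + T at the root (depth 0).
  Left E (depth 1) → T (2) → F (3) → a (4).
  Right T (depth 1) → T * F; that T (2) → F (3) → a (4); F (2) → a (3).
The longest root-to-leaf paths have 4 edges.
Depth = 4.

Final answer: 4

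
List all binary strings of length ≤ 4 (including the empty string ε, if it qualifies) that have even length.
Checking every binary string of length 0 to 4:
  Length 0: accepted: ε | rejected: (none)
  Length 1: accepted: (none) | rejected: 0, 1
  Length 2: accepted: 00, 01, 10, 11 | rejected: (none)
  Length 3: accepted: (none) | rejected: 000, 001, 010, 011, 100, 101, 110, 111
  Length 4: accepted: 0000, 0001, 0010, 0011, 0100, 0101, 0110, 0111, 1000, 1001, 1010, 1011, 1100, 1101, 1110, 1111 | rejected: (none)
Total: 21 string(s).

Final answer: ε, 00, 01, 10, 11, 0000, 0001, 0010, 0011, 0100, 0101, 0110, 0111, 1000, 1001, 1010, 1011, 1100, 1101, 1110, 1111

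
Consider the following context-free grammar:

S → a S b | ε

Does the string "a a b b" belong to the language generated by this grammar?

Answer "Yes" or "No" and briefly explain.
A derivation exists: S ⇒ a S b ⇒ a a S b b ⇒ a a b b (using S → a S b twice, then S → ε).

Final answer: Yes - a valid derivation exists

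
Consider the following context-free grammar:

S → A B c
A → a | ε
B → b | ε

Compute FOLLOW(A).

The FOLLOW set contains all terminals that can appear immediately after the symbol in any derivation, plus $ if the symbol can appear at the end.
A occurs in S → A B c followed by B c. Add FIRST(B) minus ε = {b}; B is nullable (B → ε), so what follows B can also follow A: the terminal c. FOLLOW(A) = {b, c}.

Final answer: {b, c}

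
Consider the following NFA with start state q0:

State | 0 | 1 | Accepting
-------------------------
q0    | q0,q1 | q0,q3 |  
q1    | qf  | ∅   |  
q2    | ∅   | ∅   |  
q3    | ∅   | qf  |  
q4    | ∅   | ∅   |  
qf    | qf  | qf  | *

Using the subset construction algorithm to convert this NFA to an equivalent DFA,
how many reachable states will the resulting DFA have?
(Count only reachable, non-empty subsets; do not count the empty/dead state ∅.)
Start subset: {q0}
{q0}: on 0 → {q0, q1}, on 1 → {q0, q3}
{q0, q1}: on 0 → {q0, q1, qf}, on 1 → {q0, q3}
{q0, q3}: on 0 → {q0, q1}, on 1 → {q0, q3, qf}
{q0, q1, qf}: on 0 → {q0, q1, qf}, on 1 → {q0, q3, qf}
{q0, q3, qf}: on 0 → {q0, q1, qf}, on 1 → {q0, q3, qf}
Reachable non-empty subsets: {q0}, {q0, q1}, {q0, q3}, {q0, q1, qf}, {q0, q3, qf} — 5 in total.

Final answer: 5 states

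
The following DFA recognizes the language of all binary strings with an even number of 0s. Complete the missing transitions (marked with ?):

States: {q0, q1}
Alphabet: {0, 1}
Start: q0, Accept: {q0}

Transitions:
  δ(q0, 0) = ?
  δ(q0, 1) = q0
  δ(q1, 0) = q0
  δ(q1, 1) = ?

What each state remembers (consistent with the given transitions and accept states):
  q0: an even number of 0s has been read so far
  q1: an odd number of 0s has been read so far
Filling in the missing entries:
  δ(q0, 0): in q0 (an even number of 0s has been read so far), after reading 0 we have: an odd number of 0s has been read so far → q1
  δ(q1, 1): in q1 (an odd number of 0s has been read so far), after reading 1 we have: an odd number of 0s has been read so far → q1

Final answer: δ(q0, 0) = q1; δ(q1, 1) = q1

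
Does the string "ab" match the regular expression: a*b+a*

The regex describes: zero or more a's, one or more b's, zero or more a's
Yes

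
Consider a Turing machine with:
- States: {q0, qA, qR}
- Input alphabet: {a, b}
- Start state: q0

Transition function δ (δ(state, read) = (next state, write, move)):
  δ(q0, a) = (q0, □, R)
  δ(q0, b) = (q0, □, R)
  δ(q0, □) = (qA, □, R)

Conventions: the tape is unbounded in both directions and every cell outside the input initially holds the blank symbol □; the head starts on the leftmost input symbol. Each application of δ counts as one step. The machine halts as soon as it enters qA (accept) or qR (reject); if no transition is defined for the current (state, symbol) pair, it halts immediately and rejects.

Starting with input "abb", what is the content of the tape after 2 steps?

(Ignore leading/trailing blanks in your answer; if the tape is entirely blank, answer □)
Step 0: [q0]abb (head at position 0)
Step 1: δ(q0, a) = (q0, □, R)  ⊢  □[q0]bb (head at position 1)
Step 2: δ(q0, b) = (q0, □, R)  ⊢  □□[q0]b (head at position 2)
Tape after 2 steps (ignoring surrounding blanks): b

Final answer: Tape: b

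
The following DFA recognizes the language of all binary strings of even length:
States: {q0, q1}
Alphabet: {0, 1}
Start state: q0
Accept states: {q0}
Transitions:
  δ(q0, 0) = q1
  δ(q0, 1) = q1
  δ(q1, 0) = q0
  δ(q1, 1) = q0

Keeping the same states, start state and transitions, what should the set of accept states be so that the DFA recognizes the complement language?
The DFA is complete (every state has a transition on every symbol), so the complement
is recognized by the same DFA with accepting and non-accepting states swapped.
Original accept states: {q0}
Complement accept states = All states - Original accept states
= {q0, q1} - {q0}
= {q1}
Complement language: strings of ODD length

Final answer: {q1}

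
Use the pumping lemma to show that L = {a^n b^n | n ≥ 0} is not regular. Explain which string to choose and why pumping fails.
Language: L = {a^n b^n | n ≥ 0} (equal numbers of a's followed by b's)
Step 1: Assume for contradiction that L is regular, with pumping length p.
Step 2: Choose s = a^p b^p. Then s ∈ L (it has p a's followed by p b's) and |s| ≥ p.
Step 3: Consider any decomposition s = xyz with |xy| ≤ p and |y| > 0. Since |xy| ≤ p and the first p symbols of s are all a's, y = a^k for some k with 1 ≤ k ≤ p.
Step 4: Pumping up (i = 2): xy²z = a^(p+k) b^p, which has more a's than b's, so xy²z ∉ L.
This contradicts the pumping lemma, so L is not regular.

Final answer: Choose s = a^p b^p. Since |xy| ≤ p, y = a^k with k ≥ 1. Then xy²z = a^(p+k) b^p ∉ L.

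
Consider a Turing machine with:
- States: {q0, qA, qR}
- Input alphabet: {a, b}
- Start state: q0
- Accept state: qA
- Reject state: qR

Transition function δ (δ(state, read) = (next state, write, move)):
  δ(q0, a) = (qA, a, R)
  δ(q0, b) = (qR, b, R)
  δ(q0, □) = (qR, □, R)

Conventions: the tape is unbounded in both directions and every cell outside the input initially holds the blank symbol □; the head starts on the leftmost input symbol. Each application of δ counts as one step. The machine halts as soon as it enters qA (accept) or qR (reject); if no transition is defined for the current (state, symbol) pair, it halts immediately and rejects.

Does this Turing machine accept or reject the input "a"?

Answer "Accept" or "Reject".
Step 0: [q0]a (head at position 0)
Step 1: δ(q0, a) = (qA, a, R)  ⊢  a[qA]□ (head at position 1)
The machine is in qA, so it halts and accepts.

Final answer: Accept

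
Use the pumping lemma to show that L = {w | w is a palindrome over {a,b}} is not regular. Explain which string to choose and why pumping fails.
Language: L = {w | w is a palindrome over {a,b}} (strings that read the same forwards and backwards)
Step 1: Assume for contradiction that L is regular, with pumping length p.
Step 2: Choose s = a^p b a^p. Then s ∈ L (it reads the same forwards and backwards) and |s| ≥ p.
Step 3: Consider any decomposition s = xyz with |xy| ≤ p and |y| > 0. Since |xy| ≤ p and the first p symbols of s are all a's, y = a^k for some k with 1 ≤ k ≤ p.
Step 4: Pumping up (i = 2): xy²z = a^(p+k) b a^p. Its reverse is a^p b a^(p+k) ≠ a^(p+k) b a^p (the single b is no longer in the middle), so xy²z is not a palindrome and xy²z ∉ L.
This contradicts the pumping lemma, so L is not regular.

Final answer: Choose s = a^p b a^p. Since |xy| ≤ p, y = a^k with k ≥ 1. Then xy²z = a^(p+k) b a^p is not a palindrome, so ∉ L.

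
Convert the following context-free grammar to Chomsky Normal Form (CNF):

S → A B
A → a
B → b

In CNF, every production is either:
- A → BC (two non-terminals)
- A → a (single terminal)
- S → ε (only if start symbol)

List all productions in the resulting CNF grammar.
The grammar has no ε-productions or unit productions to eliminate.
S → A B is already in CNF (two non-terminals) – keep it.
A → a is already in CNF (single terminal) – keep it.
B → b is already in CNF (single terminal) – keep it.
Resulting CNF grammar (3 productions): A → a; B → b; S → A B

Final answer: A → a; B → b; S → A B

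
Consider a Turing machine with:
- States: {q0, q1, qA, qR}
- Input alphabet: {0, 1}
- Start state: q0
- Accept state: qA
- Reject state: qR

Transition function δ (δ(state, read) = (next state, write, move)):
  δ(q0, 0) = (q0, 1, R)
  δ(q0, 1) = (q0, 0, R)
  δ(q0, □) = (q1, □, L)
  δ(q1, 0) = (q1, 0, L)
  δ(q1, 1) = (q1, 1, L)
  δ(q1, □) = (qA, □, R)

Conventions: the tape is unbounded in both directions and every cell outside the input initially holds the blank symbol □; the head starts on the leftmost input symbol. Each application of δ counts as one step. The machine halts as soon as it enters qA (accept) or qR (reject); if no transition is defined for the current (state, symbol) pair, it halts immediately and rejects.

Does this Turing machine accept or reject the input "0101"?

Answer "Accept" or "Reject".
Step 0: [q0]0101 (head at position 0)
Step 1: δ(q0, 0) = (q0, 1, R)  ⊢  1[q0]101 (head at position 1)
Step 2: δ(q0, 1) = (q0, 0, R)  ⊢  10[q0]01 (head at position 2)
Step 3: δ(q0, 0) = (q0, 1, R)  ⊢  101[q0]1 (head at position 3)
Step 4: δ(q0, 1) = (q0, 0, R)  ⊢  1010[q0]□ (head at position 4)
Step 5: δ(q0, □) = (q1, □, L)  ⊢  101[q1]0□ (head at position 3)
Step 6: δ(q1, 0) = (q1, 0, L)  ⊢  10[q1]10□ (head at position 2)
Step 7: δ(q1, 1) = (q1, 1, L)  ⊢  1[q1]010□ (head at position 1)
Step 8: δ(q1, 0) = (q1, 0, L)  ⊢  [q1]1010□ (head at position 0)
Step 9: δ(q1, 1) = (q1, 1, L)  ⊢  [q1]□1010□ (head at position -1)
Step 10: δ(q1, □) = (qA, □, R)  ⊢  □[qA]1010□ (head at position 0)
The machine is in qA, so it halts and accepts.

Final answer: Accept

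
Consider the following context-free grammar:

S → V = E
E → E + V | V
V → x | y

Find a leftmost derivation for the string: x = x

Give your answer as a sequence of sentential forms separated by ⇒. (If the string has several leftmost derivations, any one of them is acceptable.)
Start with S.
Step 1: the leftmost non-terminal is S; apply S → V = E:  V = E
Step 2: the leftmost non-terminal is V; apply V → x:  x = E
Step 3: the leftmost non-terminal is E; apply E → V:  x = V
Step 4: the leftmost non-terminal is V; apply V → x:  x = x

Final answer: S ⇒ V = E ⇒ x = E ⇒ x = V ⇒ x = x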